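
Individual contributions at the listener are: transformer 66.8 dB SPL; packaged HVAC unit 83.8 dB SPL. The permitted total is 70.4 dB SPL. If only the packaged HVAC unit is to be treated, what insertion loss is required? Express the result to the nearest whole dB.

Everything except the packaged HVAC unit sums to 10^(66.8/10) = 4.786e+06 in linear terms, 66.80 dB SPL.
To meet 70.4 dB SPL overall, the treated packaged HVAC unit may contribute at most 10^(70.4/10) − 4.786e+06 = 6.178e+06, i.e. 67.91 dB SPL.
Required insertion loss = 83.8 − 67.91 = 15.89 dB.

16 dB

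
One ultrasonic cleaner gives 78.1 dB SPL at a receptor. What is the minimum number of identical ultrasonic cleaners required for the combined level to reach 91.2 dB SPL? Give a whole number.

The shortfall is 91.2 − 78.1 = 13.1 dB, and N units add 10·log₁₀ N, so need 10·log₁₀ N ≥ 13.1.
N ≥ 10^(13.1/10) = 20.417, so N = 21.

21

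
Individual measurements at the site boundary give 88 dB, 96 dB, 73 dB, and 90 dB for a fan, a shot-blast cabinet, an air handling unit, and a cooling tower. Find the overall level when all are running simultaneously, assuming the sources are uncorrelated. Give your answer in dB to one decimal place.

For uncorrelated sources the intensities add, so convert each level to linear form, sum, and take 10·log₁₀ of the total.
Σ 10^(L/10) = 10^(88/10) + 10^(96/10) + 10^(73/10) + 10^(90/10) = 5.632e+09.
L_total = 10·log₁₀(5.632e+09) = 97.51 dB.

97.5 dB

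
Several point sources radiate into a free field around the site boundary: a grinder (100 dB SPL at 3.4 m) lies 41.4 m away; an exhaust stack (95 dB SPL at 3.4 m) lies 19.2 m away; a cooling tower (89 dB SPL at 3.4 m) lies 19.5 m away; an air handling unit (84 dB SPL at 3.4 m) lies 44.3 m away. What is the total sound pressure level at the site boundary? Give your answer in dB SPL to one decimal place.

82.8 dB SPL

Apply inverse-square spreading to bring every level to the receiver, then sum 10^(L/10).
grinder: 100 − 20·log₁₀(41.4/3.4) = 100 − 21.71 = 78.29 dB SPL.
exhaust stack: 95 − 20·log₁₀(19.2/3.4) = 95 − 15.04 = 79.96 dB SPL.
cooling tower: 89 − 20·log₁₀(19.5/3.4) = 89 − 15.17 = 73.83 dB SPL.
air handling unit: 84 − 20·log₁₀(44.3/3.4) = 84 − 22.30 = 61.70 dB SPL.
Σ 10^(L/10) = 1.922e+08 → L_total = 10·log₁₀(1.922e+08) = 82.84 dB SPL.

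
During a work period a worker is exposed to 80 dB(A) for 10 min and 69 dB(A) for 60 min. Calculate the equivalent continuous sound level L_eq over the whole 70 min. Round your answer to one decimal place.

The energy average is taken in the linear domain: L_eq = 10·log₁₀[(Σ tᵢ·10^(Lᵢ/10))/T], T = 70 min.
Σ tᵢ·10^(Lᵢ/10) = 10·10^(80/10) + 60·10^(69/10) = 1.477e+09.
L_eq = 10·log₁₀(1.477e+09/70) = 73.24 dB(A).

73.2 dB(A)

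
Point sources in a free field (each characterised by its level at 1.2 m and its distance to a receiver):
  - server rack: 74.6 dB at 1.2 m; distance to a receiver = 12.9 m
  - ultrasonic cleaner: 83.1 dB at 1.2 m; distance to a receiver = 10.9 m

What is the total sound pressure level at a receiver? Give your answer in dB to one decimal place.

64.4 dB

First find each source's level at the receiver (point-source: −20·log₁₀(r/r_ref)), then combine on an intensity basis.
server rack: 74.6 − 20·log₁₀(12.9/1.2) = 74.6 − 20.63 = 53.97 dB.
ultrasonic cleaner: 83.1 − 20·log₁₀(10.9/1.2) = 83.1 − 19.16 = 63.94 dB.
Σ 10^(L/10) = 2.724e+06 → L_total = 10·log₁₀(2.724e+06) = 64.35 dB.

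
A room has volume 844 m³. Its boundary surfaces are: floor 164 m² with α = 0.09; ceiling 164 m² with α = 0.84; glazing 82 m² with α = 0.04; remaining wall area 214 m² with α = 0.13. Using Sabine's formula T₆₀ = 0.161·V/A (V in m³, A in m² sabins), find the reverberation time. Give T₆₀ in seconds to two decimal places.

Summing Sᵢαᵢ: 164·0.09 + 164·0.84 + 82·0.04 + 214·0.13 = 183.62 m².
T₆₀ = 0.161 × 844 / 183.62 = 0.740 s.

0.74 s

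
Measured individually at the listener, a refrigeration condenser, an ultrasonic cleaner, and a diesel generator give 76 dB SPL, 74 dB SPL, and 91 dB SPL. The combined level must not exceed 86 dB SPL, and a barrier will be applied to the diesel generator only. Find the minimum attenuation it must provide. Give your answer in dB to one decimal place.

5.8 dB

Fixed contribution from the other sources: Σ 10^(L/10) = 10^(76/10) + 10^(74/10) = 6.493e+07 (78.12 dB SPL).
To meet 86 dB SPL overall, the treated diesel generator may contribute at most 10^(86/10) − 6.493e+07 = 3.332e+08, i.e. 85.23 dB SPL.
So the diesel generator must be reduced from 91 to 85.23 dB SPL: IL = 5.77 dB.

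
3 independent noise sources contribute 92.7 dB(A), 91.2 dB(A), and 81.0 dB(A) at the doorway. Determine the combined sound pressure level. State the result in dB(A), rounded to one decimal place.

Incoherent sources combine by intensity addition: L_total = 10·log₁₀(Σ 10^(L_i/10)).
Σ 10^(L/10) = 10^(92.7/10) + 10^(91.2/10) + 10^(81.0/10) = 3.306e+09.
L_total = 10·log₁₀(3.306e+09) = 95.19 dB(A).

95.2 dB(A)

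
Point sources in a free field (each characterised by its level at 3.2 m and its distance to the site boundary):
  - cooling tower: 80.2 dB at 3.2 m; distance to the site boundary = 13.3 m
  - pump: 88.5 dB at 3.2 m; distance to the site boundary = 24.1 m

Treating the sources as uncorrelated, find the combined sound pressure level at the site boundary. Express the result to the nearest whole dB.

Propagate each source to the receiver with L = L_ref − 20·log₁₀(r/r_ref), then add intensities.
cooling tower: 80.2 − 20·log₁₀(13.3/3.2) = 80.2 − 12.37 = 67.83 dB.
pump: 88.5 − 20·log₁₀(24.1/3.2) = 88.5 − 17.54 = 70.96 dB.
Σ 10^(L/10) = 1.854e+07 → L_total = 10·log₁₀(1.854e+07) = 72.68 dB.

73 dB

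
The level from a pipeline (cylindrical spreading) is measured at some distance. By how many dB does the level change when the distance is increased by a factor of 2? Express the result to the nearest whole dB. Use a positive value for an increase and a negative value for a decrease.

With cylindrical spreading the level changes by −10·log₁₀(r₂/r₁).
ΔL = −10·log₁₀(2) = -3.01 dB.

-3 dB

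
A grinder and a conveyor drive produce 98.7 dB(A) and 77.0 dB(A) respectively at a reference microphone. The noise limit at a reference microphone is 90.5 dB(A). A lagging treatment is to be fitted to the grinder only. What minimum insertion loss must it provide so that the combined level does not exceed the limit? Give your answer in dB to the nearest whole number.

Fixed contribution from the other source: Σ 10^(L/10) = 10^(77.0/10) = 5.012e+07 (77.00 dB(A)).
To meet 90.5 dB(A) overall, the treated grinder may contribute at most 10^(90.5/10) − 5.012e+07 = 1.072e+09, i.e. 90.30 dB(A).
Required insertion loss = 98.7 − 90.30 = 8.40 dB.

8 dB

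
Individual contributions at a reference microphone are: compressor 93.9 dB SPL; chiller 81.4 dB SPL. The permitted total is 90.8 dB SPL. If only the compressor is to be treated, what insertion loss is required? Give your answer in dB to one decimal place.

Everything except the compressor sums to 10^(81.4/10) = 1.380e+08 in linear terms, 81.40 dB SPL.
To meet 90.8 dB SPL overall, the treated compressor may contribute at most 10^(90.8/10) − 1.380e+08 = 1.064e+09, i.e. 90.27 dB SPL.
Required insertion loss = 93.9 − 90.27 = 3.63 dB.

3.6 dB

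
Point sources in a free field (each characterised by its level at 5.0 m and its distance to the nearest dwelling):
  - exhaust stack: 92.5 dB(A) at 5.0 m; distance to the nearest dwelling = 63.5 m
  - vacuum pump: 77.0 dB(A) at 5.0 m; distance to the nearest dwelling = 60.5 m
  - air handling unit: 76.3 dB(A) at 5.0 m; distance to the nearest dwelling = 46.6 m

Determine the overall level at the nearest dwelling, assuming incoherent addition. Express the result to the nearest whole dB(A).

First find each source's level at the receiver (point-source: −20·log₁₀(r/r_ref)), then combine on an intensity basis.
exhaust stack: 92.5 − 20·log₁₀(63.5/5.0) = 92.5 − 22.08 = 70.42 dB(A).
vacuum pump: 77.0 − 20·log₁₀(60.5/5.0) = 77.0 − 21.66 = 55.34 dB(A).
air handling unit: 76.3 − 20·log₁₀(46.6/5.0) = 76.3 − 19.39 = 56.91 dB(A).
Σ 10^(L/10) = 1.186e+07 → L_total = 10·log₁₀(1.186e+07) = 70.74 dB(A).

71 dB(A)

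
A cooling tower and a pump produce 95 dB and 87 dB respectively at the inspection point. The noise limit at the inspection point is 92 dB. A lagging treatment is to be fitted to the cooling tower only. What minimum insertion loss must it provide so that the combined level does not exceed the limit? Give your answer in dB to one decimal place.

The untreated sources together contribute 10^(87/10) = 5.012e+08, i.e. 87.00 dB.
To meet 92 dB overall, the treated cooling tower may contribute at most 10^(92/10) − 5.012e+08 = 1.084e+09, i.e. 90.35 dB.
So the cooling tower must be reduced from 95 to 90.35 dB: IL = 4.65 dB.

4.7 dB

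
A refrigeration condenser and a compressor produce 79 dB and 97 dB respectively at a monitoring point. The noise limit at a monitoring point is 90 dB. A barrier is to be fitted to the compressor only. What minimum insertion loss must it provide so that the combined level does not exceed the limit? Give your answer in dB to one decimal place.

The untreated sources together contribute 10^(79/10) = 7.943e+07, i.e. 79.00 dB.
The limit corresponds to 10^(90/10) = 1.000e+09; subtracting the fixed part leaves 9.206e+08 for the compressor, i.e. 89.64 dB.
Required insertion loss = 97 − 89.64 = 7.36 dB.

7.4 dB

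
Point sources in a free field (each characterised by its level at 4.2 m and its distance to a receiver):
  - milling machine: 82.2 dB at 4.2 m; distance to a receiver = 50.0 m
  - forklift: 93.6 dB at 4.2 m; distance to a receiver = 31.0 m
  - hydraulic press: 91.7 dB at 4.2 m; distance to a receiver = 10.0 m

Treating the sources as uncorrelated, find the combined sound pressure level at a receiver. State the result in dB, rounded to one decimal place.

84.8 dB

First find each source's level at the receiver (point-source: −20·log₁₀(r/r_ref)), then combine on an intensity basis.
milling machine: 82.2 − 20·log₁₀(50.0/4.2) = 82.2 − 21.51 = 60.69 dB.
forklift: 93.6 − 20·log₁₀(31.0/4.2) = 93.6 − 17.36 = 76.24 dB.
hydraulic press: 91.7 − 20·log₁₀(10.0/4.2) = 91.7 − 7.54 = 84.16 dB.
Σ 10^(L/10) = 3.041e+08 → L_total = 10·log₁₀(3.041e+08) = 84.83 dB.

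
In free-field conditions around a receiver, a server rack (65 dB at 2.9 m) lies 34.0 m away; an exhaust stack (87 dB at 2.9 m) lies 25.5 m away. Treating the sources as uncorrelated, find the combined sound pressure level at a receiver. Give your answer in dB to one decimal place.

First find each source's level at the receiver (point-source: −20·log₁₀(r/r_ref)), then combine on an intensity basis.
server rack: 65 − 20·log₁₀(34.0/2.9) = 65 − 21.38 = 43.62 dB.
exhaust stack: 87 − 20·log₁₀(25.5/2.9) = 87 − 18.88 = 68.12 dB.
Σ 10^(L/10) = 6.505e+06 → L_total = 10·log₁₀(6.505e+06) = 68.13 dB.

68.1 dB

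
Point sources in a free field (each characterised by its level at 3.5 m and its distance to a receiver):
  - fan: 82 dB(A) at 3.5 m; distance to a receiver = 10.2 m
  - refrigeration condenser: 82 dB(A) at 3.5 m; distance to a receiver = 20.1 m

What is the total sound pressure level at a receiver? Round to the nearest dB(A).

First find each source's level at the receiver (point-source: −20·log₁₀(r/r_ref)), then combine on an intensity basis.
fan: 82 − 20·log₁₀(10.2/3.5) = 82 − 9.29 = 72.71 dB(A).
refrigeration condenser: 82 − 20·log₁₀(20.1/3.5) = 82 − 15.18 = 66.82 dB(A).
Σ 10^(L/10) = 2.347e+07 → L_total = 10·log₁₀(2.347e+07) = 73.70 dB(A).

74 dB(A)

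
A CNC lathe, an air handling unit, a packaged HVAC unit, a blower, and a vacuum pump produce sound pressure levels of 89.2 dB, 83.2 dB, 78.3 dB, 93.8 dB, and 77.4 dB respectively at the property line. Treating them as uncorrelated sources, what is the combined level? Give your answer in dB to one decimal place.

For uncorrelated sources the intensities add, so convert each level to linear form, sum, and take 10·log₁₀ of the total.
Σ 10^(L/10) = 10^(89.2/10) + 10^(83.2/10) + 10^(78.3/10) + 10^(93.8/10) + 10^(77.4/10) = 3.562e+09.
L_total = 10·log₁₀(3.562e+09) = 95.52 dB.

95.5 dB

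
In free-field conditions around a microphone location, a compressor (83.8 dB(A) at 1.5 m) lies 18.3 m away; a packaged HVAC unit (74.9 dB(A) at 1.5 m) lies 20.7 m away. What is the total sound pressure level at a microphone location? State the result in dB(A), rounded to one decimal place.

First find each source's level at the receiver (point-source: −20·log₁₀(r/r_ref)), then combine on an intensity basis.
compressor: 83.8 − 20·log₁₀(18.3/1.5) = 83.8 − 21.73 = 62.07 dB(A).
packaged HVAC unit: 74.9 − 20·log₁₀(20.7/1.5) = 74.9 − 22.80 = 52.10 dB(A).
Σ 10^(L/10) = 1.774e+06 → L_total = 10·log₁₀(1.774e+06) = 62.49 dB(A).

62.5 dB(A)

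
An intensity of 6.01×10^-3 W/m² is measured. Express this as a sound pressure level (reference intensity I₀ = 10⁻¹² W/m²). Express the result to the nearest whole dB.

Dividing by I₀ shifts the exponent by 12: I/I₀ = 6.01×10^9.
L = 10·(0.7789 + 9) = 97.79 dB.

98 dB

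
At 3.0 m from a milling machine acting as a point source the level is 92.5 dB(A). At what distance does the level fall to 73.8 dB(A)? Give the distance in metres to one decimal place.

25.8 m

The 18.7 dB drop corresponds to a distance ratio of 10^(18.7/20) for a point source.
r₂ = 3.0·10^((92.5−73.8)/20) = 3.0·10^(18.7/20) = 25.83 m.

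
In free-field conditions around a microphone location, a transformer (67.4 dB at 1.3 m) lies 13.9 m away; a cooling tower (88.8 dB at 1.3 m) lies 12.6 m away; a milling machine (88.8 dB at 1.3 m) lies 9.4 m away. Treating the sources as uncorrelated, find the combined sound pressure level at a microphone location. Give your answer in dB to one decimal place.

First find each source's level at the receiver (point-source: −20·log₁₀(r/r_ref)), then combine on an intensity basis.
transformer: 67.4 − 20·log₁₀(13.9/1.3) = 67.4 − 20.58 = 46.82 dB.
cooling tower: 88.8 − 20·log₁₀(12.6/1.3) = 88.8 − 19.73 = 69.07 dB.
milling machine: 88.8 − 20·log₁₀(9.4/1.3) = 88.8 − 17.18 = 71.62 dB.
Σ 10^(L/10) = 2.263e+07 → L_total = 10·log₁₀(2.263e+07) = 73.55 dB.

73.5 dB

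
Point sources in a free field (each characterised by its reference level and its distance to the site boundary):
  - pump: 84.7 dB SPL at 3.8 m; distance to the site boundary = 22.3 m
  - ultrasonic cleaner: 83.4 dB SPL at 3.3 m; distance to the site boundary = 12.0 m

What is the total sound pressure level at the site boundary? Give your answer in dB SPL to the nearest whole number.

74 dB SPL

First find each source's level at the receiver (point-source: −20·log₁₀(r/r_ref)), then combine on an intensity basis.
pump: 84.7 − 20·log₁₀(22.3/3.8) = 84.7 − 15.37 = 69.33 dB SPL.
ultrasonic cleaner: 83.4 − 20·log₁₀(12.0/3.3) = 83.4 − 11.21 = 72.19 dB SPL.
Σ 10^(L/10) = 2.511e+07 → L_total = 10·log₁₀(2.511e+07) = 74.00 dB SPL.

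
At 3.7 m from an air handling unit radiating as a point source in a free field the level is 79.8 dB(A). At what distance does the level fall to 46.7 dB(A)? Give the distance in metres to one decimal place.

167.2 m

Point-source spreading drops the level by 20·log₁₀(r₂/r₁); inverting, r₂/r₁ = 10^(ΔL/20).
r₂ = 3.7·10^((79.8−46.7)/20) = 3.7·10^(33.1/20) = 167.19 m.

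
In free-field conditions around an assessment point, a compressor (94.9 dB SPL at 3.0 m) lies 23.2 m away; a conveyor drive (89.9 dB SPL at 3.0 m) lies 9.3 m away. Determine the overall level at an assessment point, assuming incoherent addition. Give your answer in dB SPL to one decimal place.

Propagate each source to the receiver with L = L_ref − 20·log₁₀(r/r_ref), then add intensities.
compressor: 94.9 − 20·log₁₀(23.2/3.0) = 94.9 − 17.77 = 77.13 dB SPL.
conveyor drive: 89.9 − 20·log₁₀(9.3/3.0) = 89.9 − 9.83 = 80.07 dB SPL.
Σ 10^(L/10) = 1.534e+08 → L_total = 10·log₁₀(1.534e+08) = 81.86 dB SPL.

81.9 dB SPL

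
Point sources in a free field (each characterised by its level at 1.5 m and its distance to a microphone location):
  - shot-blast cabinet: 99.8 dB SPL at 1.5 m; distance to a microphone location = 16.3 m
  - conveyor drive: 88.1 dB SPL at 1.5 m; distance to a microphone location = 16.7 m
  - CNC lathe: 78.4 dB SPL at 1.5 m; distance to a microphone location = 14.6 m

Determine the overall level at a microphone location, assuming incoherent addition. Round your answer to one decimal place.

Propagate each source to the receiver with L = L_ref − 20·log₁₀(r/r_ref), then add intensities.
shot-blast cabinet: 99.8 − 20·log₁₀(16.3/1.5) = 99.8 − 20.72 = 79.08 dB SPL.
conveyor drive: 88.1 − 20·log₁₀(16.7/1.5) = 88.1 − 20.93 = 67.17 dB SPL.
CNC lathe: 78.4 − 20·log₁₀(14.6/1.5) = 78.4 − 19.77 = 58.63 dB SPL.
Σ 10^(L/10) = 8.681e+07 → L_total = 10·log₁₀(8.681e+07) = 79.39 dB SPL.

79.4 dB SPL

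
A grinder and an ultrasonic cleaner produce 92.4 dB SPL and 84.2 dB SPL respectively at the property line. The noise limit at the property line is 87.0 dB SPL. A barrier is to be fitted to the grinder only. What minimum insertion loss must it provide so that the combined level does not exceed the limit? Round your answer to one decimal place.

Everything except the grinder sums to 10^(84.2/10) = 2.630e+08 in linear terms, 84.20 dB SPL.
The limit corresponds to 10^(87.0/10) = 5.012e+08; subtracting the fixed part leaves 2.382e+08 for the grinder, i.e. 83.77 dB SPL.
Required insertion loss = 92.4 − 83.77 = 8.63 dB.

8.6 dB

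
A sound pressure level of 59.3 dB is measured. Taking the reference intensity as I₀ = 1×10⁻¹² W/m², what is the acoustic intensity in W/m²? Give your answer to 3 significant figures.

8.51e-07 W/m²

I/I₀ = 10^(59.3/10) = 8.511e+05, so I = 8.511e+05 × 10⁻¹² W/m².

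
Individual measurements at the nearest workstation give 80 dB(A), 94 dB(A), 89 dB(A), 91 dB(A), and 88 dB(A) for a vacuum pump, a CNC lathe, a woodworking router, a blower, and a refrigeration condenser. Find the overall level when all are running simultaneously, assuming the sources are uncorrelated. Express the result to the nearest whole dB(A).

Incoherent sources combine by intensity addition: L_total = 10·log₁₀(Σ 10^(L_i/10)).
Σ 10^(L/10) = 10^(80/10) + 10^(94/10) + 10^(89/10) + 10^(91/10) + 10^(88/10) = 5.296e+09.
L_total = 10·log₁₀(5.296e+09) = 97.24 dB(A).

97 dB(A)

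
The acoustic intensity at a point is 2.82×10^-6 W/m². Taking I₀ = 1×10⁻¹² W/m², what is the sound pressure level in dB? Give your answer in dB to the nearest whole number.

65 dB

L = 10·log₁₀(I/I₀) = 10·log₁₀(2.82×10^-6/10⁻¹²) = 10·log₁₀(2.82×10^6).
L = 10·(0.4502 + 6) = 64.50 dB.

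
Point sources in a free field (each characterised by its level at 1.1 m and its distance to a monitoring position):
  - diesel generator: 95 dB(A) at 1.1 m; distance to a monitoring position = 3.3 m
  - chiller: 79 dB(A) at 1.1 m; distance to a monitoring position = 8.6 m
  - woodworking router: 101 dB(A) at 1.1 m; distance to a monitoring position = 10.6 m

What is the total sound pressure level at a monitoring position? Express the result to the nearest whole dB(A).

87 dB(A)

First find each source's level at the receiver (point-source: −20·log₁₀(r/r_ref)), then combine on an intensity basis.
diesel generator: 95 − 20·log₁₀(3.3/1.1) = 95 − 9.54 = 85.46 dB(A).
chiller: 79 − 20·log₁₀(8.6/1.1) = 79 − 17.86 = 61.14 dB(A).
woodworking router: 101 − 20·log₁₀(10.6/1.1) = 101 − 19.68 = 81.32 dB(A).
Σ 10^(L/10) = 4.882e+08 → L_total = 10·log₁₀(4.882e+08) = 86.89 dB(A).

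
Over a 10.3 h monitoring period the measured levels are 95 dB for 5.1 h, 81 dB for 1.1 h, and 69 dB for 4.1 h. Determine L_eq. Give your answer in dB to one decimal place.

92.0 dB

The energy average is taken in the linear domain: L_eq = 10·log₁₀[(Σ tᵢ·10^(Lᵢ/10))/T], T = 10.3 h.
Σ tᵢ·10^(Lᵢ/10) = 5.1·10^(95/10) + 1.1·10^(81/10) + 4.1·10^(69/10) = 1.630e+10.
L_eq = 10·log₁₀(1.630e+10/10.3) = 91.99 dB.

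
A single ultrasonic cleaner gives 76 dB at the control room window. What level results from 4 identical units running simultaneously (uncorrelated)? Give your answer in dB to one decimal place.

82.0 dB

N identical incoherent sources raise the level by 10·log₁₀ N.
L_total = 76 + 10·log₁₀(4) = 76 + 6.021 = 82.02 dB.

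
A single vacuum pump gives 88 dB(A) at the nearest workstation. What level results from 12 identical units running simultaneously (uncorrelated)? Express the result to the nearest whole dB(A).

L_total = L₁ + 10·log₁₀ N for N identical incoherent sources.
L_total = 88 + 10·log₁₀(12) = 88 + 10.792 = 98.79 dB(A).

99 dB(A)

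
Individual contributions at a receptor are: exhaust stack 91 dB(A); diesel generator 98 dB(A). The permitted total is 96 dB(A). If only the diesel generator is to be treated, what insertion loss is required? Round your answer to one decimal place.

Fixed contribution from the other source: Σ 10^(L/10) = 10^(91/10) = 1.259e+09 (91.00 dB(A)).
To meet 96 dB(A) overall, the treated diesel generator may contribute at most 10^(96/10) − 1.259e+09 = 2.722e+09, i.e. 94.35 dB(A).
So the diesel generator must be reduced from 98 to 94.35 dB(A): IL = 3.65 dB.

3.7 dB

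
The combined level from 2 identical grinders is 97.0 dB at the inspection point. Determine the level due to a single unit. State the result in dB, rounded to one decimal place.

94.0 dB

2 equal contributions raise the level by 10·log₁₀ 2 = 3.010 dB, so each unit alone gives 97.0 − 3.010.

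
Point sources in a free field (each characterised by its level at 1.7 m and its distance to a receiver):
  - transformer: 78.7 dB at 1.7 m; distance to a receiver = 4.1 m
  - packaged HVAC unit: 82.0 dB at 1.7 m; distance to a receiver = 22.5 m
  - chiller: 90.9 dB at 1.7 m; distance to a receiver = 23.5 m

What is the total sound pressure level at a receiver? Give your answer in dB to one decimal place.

Propagate each source to the receiver with L = L_ref − 20·log₁₀(r/r_ref), then add intensities.
transformer: 78.7 − 20·log₁₀(4.1/1.7) = 78.7 − 7.65 = 71.05 dB.
packaged HVAC unit: 82.0 − 20·log₁₀(22.5/1.7) = 82.0 − 22.43 = 59.57 dB.
chiller: 90.9 − 20·log₁₀(23.5/1.7) = 90.9 − 22.81 = 68.09 dB.
Σ 10^(L/10) = 2.009e+07 → L_total = 10·log₁₀(2.009e+07) = 73.03 dB.

73.0 dB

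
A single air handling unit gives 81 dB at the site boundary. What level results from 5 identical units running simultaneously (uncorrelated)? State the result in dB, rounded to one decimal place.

With 5 equal, uncorrelated contributions the intensity is 5× that of one unit, giving a rise of 10·log₁₀ 5.
L_total = 81 + 10·log₁₀(5) = 81 + 6.990 = 87.99 dB.

88.0 dB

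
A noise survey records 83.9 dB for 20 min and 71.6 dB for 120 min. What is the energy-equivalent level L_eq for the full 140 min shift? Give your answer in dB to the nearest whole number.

77 dB

L_eq = 10·log₁₀[(1/T)·Σ tᵢ·10^(Lᵢ/10)] with T = 140 min.
Σ tᵢ·10^(Lᵢ/10) = 20·10^(83.9/10) + 120·10^(71.6/10) = 6.644e+09.
L_eq = 10·log₁₀(6.644e+09/140) = 76.76 dB.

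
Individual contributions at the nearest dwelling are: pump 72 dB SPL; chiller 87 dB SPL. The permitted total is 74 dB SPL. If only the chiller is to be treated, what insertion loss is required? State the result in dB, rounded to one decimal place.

Fixed contribution from the other source: Σ 10^(L/10) = 10^(72/10) = 1.585e+07 (72.00 dB SPL).
The limit corresponds to 10^(74/10) = 2.512e+07; subtracting the fixed part leaves 9.270e+06 for the chiller, i.e. 69.67 dB SPL.
Required insertion loss = 87 − 69.67 = 17.33 dB.

17.3 dB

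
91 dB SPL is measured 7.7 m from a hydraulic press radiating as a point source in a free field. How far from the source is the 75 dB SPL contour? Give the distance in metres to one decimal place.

48.6 m

The 16.0 dB drop corresponds to a distance ratio of 10^(16.0/20) for a point source.
r₂ = 7.7·10^((91−75)/20) = 7.7·10^(16.0/20) = 48.58 m.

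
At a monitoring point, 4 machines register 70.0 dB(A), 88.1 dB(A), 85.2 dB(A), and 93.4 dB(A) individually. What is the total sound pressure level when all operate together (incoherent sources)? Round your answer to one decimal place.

95.0 dB(A)

For uncorrelated sources the intensities add, so convert each level to linear form, sum, and take 10·log₁₀ of the total.
Σ 10^(L/10) = 10^(70.0/10) + 10^(88.1/10) + 10^(85.2/10) + 10^(93.4/10) = 3.175e+09.
L_total = 10·log₁₀(3.175e+09) = 95.02 dB(A).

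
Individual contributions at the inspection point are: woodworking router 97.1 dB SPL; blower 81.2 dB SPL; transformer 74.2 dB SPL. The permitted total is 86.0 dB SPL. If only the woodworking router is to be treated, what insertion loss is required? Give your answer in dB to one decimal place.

13.3 dB

Fixed contribution from the other sources: Σ 10^(L/10) = 10^(81.2/10) + 10^(74.2/10) = 1.581e+08 (81.99 dB SPL).
To meet 86.0 dB SPL overall, the treated woodworking router may contribute at most 10^(86.0/10) − 1.581e+08 = 2.400e+08, i.e. 83.80 dB SPL.
Required insertion loss = 97.1 − 83.80 = 13.30 dB.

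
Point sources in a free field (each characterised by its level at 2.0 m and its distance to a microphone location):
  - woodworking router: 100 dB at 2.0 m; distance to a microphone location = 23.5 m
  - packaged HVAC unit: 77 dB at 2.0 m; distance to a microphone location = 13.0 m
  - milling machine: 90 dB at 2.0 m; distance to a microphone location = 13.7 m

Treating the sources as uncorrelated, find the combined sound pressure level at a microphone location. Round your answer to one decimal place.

Propagate each source to the receiver with L = L_ref − 20·log₁₀(r/r_ref), then add intensities.
woodworking router: 100 − 20·log₁₀(23.5/2.0) = 100 − 21.40 = 78.60 dB.
packaged HVAC unit: 77 − 20·log₁₀(13.0/2.0) = 77 − 16.26 = 60.74 dB.
milling machine: 90 − 20·log₁₀(13.7/2.0) = 90 − 16.71 = 73.29 dB.
Σ 10^(L/10) = 9.493e+07 → L_total = 10·log₁₀(9.493e+07) = 79.77 dB.

79.8 dB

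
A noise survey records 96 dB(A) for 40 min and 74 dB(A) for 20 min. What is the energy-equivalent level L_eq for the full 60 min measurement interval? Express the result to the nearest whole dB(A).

L_eq = 10·log₁₀[(1/T)·Σ tᵢ·10^(Lᵢ/10)] with T = 60 min.
Σ tᵢ·10^(Lᵢ/10) = 40·10^(96/10) + 20·10^(74/10) = 1.597e+11.
L_eq = 10·log₁₀(1.597e+11/60) = 94.25 dB(A).

94 dB(A)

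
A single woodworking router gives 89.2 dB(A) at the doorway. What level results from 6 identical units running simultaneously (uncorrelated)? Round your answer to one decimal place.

97.0 dB(A)

N identical incoherent sources raise the level by 10·log₁₀ N.
L_total = 89.2 + 10·log₁₀(6) = 89.2 + 7.782 = 96.98 dB(A).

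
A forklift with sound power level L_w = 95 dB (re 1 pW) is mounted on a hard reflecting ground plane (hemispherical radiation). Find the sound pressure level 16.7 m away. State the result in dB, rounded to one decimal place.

62.6 dB

The power spreads over a hemisphere of area 2π·r², so L_p = L_w − 10·log₁₀(2π·r²).
2π·r² = 1752 m², 10·log₁₀ of that is 32.436 dB.
L_p = 95 − 32.436 = 62.56 dB.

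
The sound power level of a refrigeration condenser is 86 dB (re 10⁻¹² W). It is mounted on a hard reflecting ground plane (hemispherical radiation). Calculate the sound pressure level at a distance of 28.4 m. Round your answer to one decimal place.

The power spreads over a hemisphere of area 2π·r², so L_p = L_w − 10·log₁₀(2π·r²).
2π·r² = 5068 m², 10·log₁₀ of that is 37.048 dB.
L_p = 86 − 37.048 = 48.95 dB.

49.0 dB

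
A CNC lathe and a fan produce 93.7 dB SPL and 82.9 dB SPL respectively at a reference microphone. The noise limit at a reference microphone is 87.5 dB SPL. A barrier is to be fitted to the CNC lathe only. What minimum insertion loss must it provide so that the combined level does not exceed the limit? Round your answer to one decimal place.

8.0 dB

The untreated sources together contribute 10^(82.9/10) = 1.950e+08, i.e. 82.90 dB SPL.
To meet 87.5 dB SPL overall, the treated CNC lathe may contribute at most 10^(87.5/10) − 1.950e+08 = 3.674e+08, i.e. 85.65 dB SPL.
Required insertion loss = 93.7 − 85.65 = 8.05 dB.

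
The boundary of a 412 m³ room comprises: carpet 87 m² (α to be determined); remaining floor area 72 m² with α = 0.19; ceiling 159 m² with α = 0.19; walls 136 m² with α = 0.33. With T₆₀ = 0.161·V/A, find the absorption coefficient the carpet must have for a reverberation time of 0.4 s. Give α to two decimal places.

From T₆₀ = 0.161·V/A, the target T₆₀ = 0.4 s needs A = 0.161·412/0.4 = 165.83 m².
Absorption from the other surfaces = 72·0.19 + 159·0.19 + 136·0.33 = 88.77 m², so the carpet must supply 77.06 m² over 87 m².
α = 77.06/87 = 0.886.

0.89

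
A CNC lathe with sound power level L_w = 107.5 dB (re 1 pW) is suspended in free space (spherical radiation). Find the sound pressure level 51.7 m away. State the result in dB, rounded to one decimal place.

62.2 dB

The power spreads over a sphere of area 4π·r², so L_p = L_w − 10·log₁₀(4π·r²).
4π·r² = 3.359e+04 m², 10·log₁₀ of that is 45.262 dB.
L_p = 107.5 − 45.262 = 62.24 dB.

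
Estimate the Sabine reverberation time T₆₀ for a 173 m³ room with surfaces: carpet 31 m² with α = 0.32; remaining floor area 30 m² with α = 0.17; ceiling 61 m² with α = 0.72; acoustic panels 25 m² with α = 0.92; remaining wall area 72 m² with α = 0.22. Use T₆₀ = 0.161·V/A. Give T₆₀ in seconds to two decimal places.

0.28 s

A = Σ Sᵢαᵢ = 31·0.32 + 30·0.17 + 61·0.72 + 25·0.92 + 72·0.22 = 97.78 m².
T₆₀ = 0.161 × 173 / 97.78 = 0.285 s.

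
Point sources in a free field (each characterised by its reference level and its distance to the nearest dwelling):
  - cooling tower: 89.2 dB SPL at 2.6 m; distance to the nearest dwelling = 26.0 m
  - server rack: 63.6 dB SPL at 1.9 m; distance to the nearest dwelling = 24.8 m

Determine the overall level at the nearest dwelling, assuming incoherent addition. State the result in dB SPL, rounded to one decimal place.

69.2 dB SPL

Propagate each source to the receiver with L = L_ref − 20·log₁₀(r/r_ref), then add intensities.
cooling tower: 89.2 − 20·log₁₀(26.0/2.6) = 89.2 − 20.00 = 69.20 dB SPL.
server rack: 63.6 − 20·log₁₀(24.8/1.9) = 63.6 − 22.31 = 41.29 dB SPL.
Σ 10^(L/10) = 8.331e+06 → L_total = 10·log₁₀(8.331e+06) = 69.21 dB SPL.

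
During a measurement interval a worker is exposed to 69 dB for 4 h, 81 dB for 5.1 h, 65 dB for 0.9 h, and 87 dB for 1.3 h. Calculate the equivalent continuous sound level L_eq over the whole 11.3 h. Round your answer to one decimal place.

Weight each interval's intensity by its duration and average over T = 11.3 h:
Σ tᵢ·10^(Lᵢ/10) = 4·10^(69/10) + 5.1·10^(81/10) + 0.9·10^(65/10) + 1.3·10^(87/10) = 1.328e+09.
L_eq = 10·log₁₀(1.328e+09/11.3) = 80.70 dB.

80.7 dB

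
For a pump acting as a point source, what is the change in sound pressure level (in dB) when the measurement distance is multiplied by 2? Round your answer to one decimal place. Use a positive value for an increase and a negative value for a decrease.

Point-source spreading: ΔL = −20·log₁₀(r₂/r₁).
ΔL = −20·log₁₀(2) = -6.02 dB.

-6.0 dB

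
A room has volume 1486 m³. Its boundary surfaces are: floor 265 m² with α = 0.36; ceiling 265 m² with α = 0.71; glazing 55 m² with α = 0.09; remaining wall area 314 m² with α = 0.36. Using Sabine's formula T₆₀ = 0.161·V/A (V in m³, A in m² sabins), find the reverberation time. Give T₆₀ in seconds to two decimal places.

0.60 s

Summing Sᵢαᵢ: 265·0.36 + 265·0.71 + 55·0.09 + 314·0.36 = 401.54 m².
T₆₀ = 0.161 × 1486 / 401.54 = 0.596 s.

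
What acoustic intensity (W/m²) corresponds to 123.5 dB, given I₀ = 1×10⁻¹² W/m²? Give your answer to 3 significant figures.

I = I₀·10^(L/10) = 10⁻¹² × 10^(123.5/10) = 10^(0.350).

2.24 W/m²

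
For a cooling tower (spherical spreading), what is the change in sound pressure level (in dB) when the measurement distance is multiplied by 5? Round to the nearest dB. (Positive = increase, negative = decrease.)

A point source loses 6 dB per doubling of distance; generally ΔL = −20·log₁₀(r₂/r₁).
ΔL = −20·log₁₀(5) = -13.98 dB.

-14 dB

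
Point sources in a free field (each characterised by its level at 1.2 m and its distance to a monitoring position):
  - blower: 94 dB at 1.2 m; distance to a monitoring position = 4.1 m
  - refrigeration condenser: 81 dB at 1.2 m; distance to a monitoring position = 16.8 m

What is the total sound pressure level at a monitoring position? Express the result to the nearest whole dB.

First find each source's level at the receiver (point-source: −20·log₁₀(r/r_ref)), then combine on an intensity basis.
blower: 94 − 20·log₁₀(4.1/1.2) = 94 − 10.67 = 83.33 dB.
refrigeration condenser: 81 − 20·log₁₀(16.8/1.2) = 81 − 22.92 = 58.08 dB.
Σ 10^(L/10) = 2.158e+08 → L_total = 10·log₁₀(2.158e+08) = 83.34 dB.

83 dB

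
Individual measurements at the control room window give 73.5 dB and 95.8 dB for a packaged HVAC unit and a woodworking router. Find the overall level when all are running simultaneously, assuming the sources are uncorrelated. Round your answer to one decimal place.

Incoherent sources combine by intensity addition: L_total = 10·log₁₀(Σ 10^(L_i/10)).
Σ 10^(L/10) = 10^(73.5/10) + 10^(95.8/10) = 3.824e+09.
L_total = 10·log₁₀(3.824e+09) = 95.83 dB.

95.8 dB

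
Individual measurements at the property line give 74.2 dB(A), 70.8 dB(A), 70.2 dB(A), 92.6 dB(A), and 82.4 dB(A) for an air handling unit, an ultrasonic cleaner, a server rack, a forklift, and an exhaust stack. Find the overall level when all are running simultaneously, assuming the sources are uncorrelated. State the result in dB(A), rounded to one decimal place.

93.1 dB(A)

Incoherent sources combine by intensity addition: L_total = 10·log₁₀(Σ 10^(L_i/10)).
Σ 10^(L/10) = 10^(74.2/10) + 10^(70.8/10) + 10^(70.2/10) + 10^(92.6/10) + 10^(82.4/10) = 2.042e+09.
L_total = 10·log₁₀(2.042e+09) = 93.10 dB(A).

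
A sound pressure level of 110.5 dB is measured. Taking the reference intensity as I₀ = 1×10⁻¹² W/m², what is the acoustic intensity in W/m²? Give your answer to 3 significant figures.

I/I₀ = 10^(110.5/10) = 1.122e+11, so I = 1.122e+11 × 10⁻¹² W/m².

0.112 W/m²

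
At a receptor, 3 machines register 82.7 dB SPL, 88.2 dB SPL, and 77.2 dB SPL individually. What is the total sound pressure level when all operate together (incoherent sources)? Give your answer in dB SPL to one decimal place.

For uncorrelated sources the intensities add, so convert each level to linear form, sum, and take 10·log₁₀ of the total.
Σ 10^(L/10) = 10^(82.7/10) + 10^(88.2/10) + 10^(77.2/10) = 8.994e+08.
L_total = 10·log₁₀(8.994e+08) = 89.54 dB SPL.

89.5 dB SPL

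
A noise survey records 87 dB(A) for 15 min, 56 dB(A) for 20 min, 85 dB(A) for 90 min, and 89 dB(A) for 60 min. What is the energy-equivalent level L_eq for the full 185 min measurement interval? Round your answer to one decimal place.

86.6 dB(A)

L_eq = 10·log₁₀[(1/T)·Σ tᵢ·10^(Lᵢ/10)] with T = 185 min.
Σ tᵢ·10^(Lᵢ/10) = 15·10^(87/10) + 20·10^(56/10) + 90·10^(85/10) + 60·10^(89/10) = 8.365e+10.
L_eq = 10·log₁₀(8.365e+10/185) = 86.55 dB(A).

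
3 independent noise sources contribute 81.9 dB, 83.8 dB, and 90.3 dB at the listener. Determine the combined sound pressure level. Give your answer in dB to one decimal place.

For uncorrelated sources the intensities add, so convert each level to linear form, sum, and take 10·log₁₀ of the total.
Σ 10^(L/10) = 10^(81.9/10) + 10^(83.8/10) + 10^(90.3/10) = 1.466e+09.
L_total = 10·log₁₀(1.466e+09) = 91.66 dB.

91.7 dB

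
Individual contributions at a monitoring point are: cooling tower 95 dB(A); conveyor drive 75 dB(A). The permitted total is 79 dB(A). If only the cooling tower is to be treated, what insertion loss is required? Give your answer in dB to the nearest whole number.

18 dB

Fixed contribution from the other source: Σ 10^(L/10) = 10^(75/10) = 3.162e+07 (75.00 dB(A)).
The limit corresponds to 10^(79/10) = 7.943e+07; subtracting the fixed part leaves 4.781e+07 for the cooling tower, i.e. 76.80 dB(A).
Required insertion loss = 95 − 76.80 = 18.20 dB.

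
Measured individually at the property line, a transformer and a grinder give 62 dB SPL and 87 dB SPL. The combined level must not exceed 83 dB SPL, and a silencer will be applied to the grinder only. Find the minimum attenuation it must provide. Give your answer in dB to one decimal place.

4.0 dB

The untreated sources together contribute 10^(62/10) = 1.585e+06, i.e. 62.00 dB SPL.
The limit corresponds to 10^(83/10) = 1.995e+08; subtracting the fixed part leaves 1.979e+08 for the grinder, i.e. 82.97 dB SPL.
So the grinder must be reduced from 87 to 82.97 dB SPL: IL = 4.03 dB.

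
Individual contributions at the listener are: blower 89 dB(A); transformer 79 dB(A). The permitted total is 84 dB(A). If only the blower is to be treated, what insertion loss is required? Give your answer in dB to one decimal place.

6.7 dB

Fixed contribution from the other source: Σ 10^(L/10) = 10^(79/10) = 7.943e+07 (79.00 dB(A)).
The limit corresponds to 10^(84/10) = 2.512e+08; subtracting the fixed part leaves 1.718e+08 for the blower, i.e. 82.35 dB(A).
Required insertion loss = 89 − 82.35 = 6.65 dB.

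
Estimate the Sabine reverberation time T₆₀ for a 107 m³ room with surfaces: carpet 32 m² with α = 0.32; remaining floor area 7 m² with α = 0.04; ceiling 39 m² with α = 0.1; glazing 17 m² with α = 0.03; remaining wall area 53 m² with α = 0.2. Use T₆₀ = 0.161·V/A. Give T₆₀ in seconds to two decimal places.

0.67 s

A = Σ Sᵢαᵢ = 32·0.32 + 7·0.04 + 39·0.1 + 17·0.03 + 53·0.2 = 25.53 m².
T₆₀ = 0.161 × 107 / 25.53 = 0.675 s.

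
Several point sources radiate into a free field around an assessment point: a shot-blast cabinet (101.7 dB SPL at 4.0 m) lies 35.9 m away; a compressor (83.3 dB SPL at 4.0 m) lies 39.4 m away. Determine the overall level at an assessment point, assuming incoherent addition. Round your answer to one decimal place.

82.7 dB SPL

First find each source's level at the receiver (point-source: −20·log₁₀(r/r_ref)), then combine on an intensity basis.
shot-blast cabinet: 101.7 − 20·log₁₀(35.9/4.0) = 101.7 − 19.06 = 82.64 dB SPL.
compressor: 83.3 − 20·log₁₀(39.4/4.0) = 83.3 − 19.87 = 63.43 dB SPL.
Σ 10^(L/10) = 1.858e+08 → L_total = 10·log₁₀(1.858e+08) = 82.69 dB SPL.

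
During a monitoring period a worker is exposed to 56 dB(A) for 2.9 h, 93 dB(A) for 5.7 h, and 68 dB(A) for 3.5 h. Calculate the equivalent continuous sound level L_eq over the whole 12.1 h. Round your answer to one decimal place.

89.7 dB(A)

The energy average is taken in the linear domain: L_eq = 10·log₁₀[(Σ tᵢ·10^(Lᵢ/10))/T], T = 12.1 h.
Σ tᵢ·10^(Lᵢ/10) = 2.9·10^(56/10) + 5.7·10^(93/10) + 3.5·10^(68/10) = 1.140e+10.
L_eq = 10·log₁₀(1.140e+10/12.1) = 89.74 dB(A).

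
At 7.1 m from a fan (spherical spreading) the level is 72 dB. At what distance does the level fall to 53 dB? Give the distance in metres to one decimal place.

The 19.0 dB drop corresponds to a distance ratio of 10^(19.0/20) for a point source.
r₂ = 7.1·10^((72−53)/20) = 7.1·10^(19.0/20) = 63.28 m.

63.3 m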